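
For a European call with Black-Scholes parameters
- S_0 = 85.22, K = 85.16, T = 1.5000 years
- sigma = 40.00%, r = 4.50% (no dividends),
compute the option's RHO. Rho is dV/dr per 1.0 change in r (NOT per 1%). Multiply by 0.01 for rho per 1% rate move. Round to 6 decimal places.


d1 = 0.3841704351; d2 = -0.1057275135
phi(d1) = 0.3705629309; exp(-qT) = 1.0000000000; exp(-rT) = 0.9347277206
N(d2) = 0.4578992751
Rho = K*T*exp(-rT)*N(d2) = 85.1600 * 1.5000 * 0.9347277206 * 0.4578992751 = 54.674144

Answer: Rho = 54.674144


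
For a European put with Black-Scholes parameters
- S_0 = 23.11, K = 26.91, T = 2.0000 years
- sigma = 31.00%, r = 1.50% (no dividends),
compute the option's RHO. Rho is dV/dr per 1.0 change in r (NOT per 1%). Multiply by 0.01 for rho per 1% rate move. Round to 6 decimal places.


d1 = -0.0596080534; d2 = -0.4980142578
phi(d1) = 0.3982341647; exp(-qT) = 1.0000000000; exp(-rT) = 0.9704455335
N(-d2) = 0.6907630036
Rho = -K*T*exp(-rT)*N(-d2) = -26.9100 * 2.0000 * 0.9704455335 * 0.6907630036 = -36.078122

Answer: Rho = -36.078122


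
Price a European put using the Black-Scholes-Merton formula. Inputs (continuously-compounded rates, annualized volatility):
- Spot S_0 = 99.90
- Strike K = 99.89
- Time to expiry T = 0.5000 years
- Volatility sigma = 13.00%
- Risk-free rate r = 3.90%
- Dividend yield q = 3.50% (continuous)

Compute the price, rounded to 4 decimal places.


d1 = (ln(S/K) + (r - q + 0.5*sigma^2) * T) / (sigma * sqrt(T)) = 0.06880807
d2 = d1 - sigma * sqrt(T) = -0.02311581
exp(-rT) = 0.98068890; exp(-qT) = 0.98265224
P = K * exp(-rT) * N(-d2) - S_0 * exp(-qT) * N(-d1)
N(-d1) = 0.47257120; N(-d2) = 0.50922105
P = 99.8900 * 0.98068890 * 0.50922105 - 99.9000 * 0.98265224 * 0.47257120 = 3.4929

Answer: Price = 3.4929


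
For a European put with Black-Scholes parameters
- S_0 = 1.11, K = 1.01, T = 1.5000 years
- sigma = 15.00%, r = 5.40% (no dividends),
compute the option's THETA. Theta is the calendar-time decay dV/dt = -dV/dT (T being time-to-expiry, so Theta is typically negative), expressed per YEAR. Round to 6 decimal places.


d1 = 1.0466652496; d2 = 0.8629535189
phi(d1) = 0.2306871984; exp(-qT) = 1.0000000000; exp(-rT) = 0.9221936914
Theta = -S*exp(-qT)*phi(d1)*sigma/(2*sqrt(T)) + r*K*exp(-rT)*N(-d2) - q*S*exp(-qT)*N(-d1)
N(-d1) = 0.1476269982; N(-d2) = 0.1940815117; sqrt(T) = 1.2247448714
Term 1 = -1.1100 * 1.0000000000 * 0.2306871984 * 0.1500 / (2 * 1.2247448714) = -0.0156805795
Term 2 = 0.0540 * 1.0100 * 0.9221936914 * 0.1940815117 = 0.0097616099
Term 3 = 0 (no dividend yield, q = 0)
Theta = -0.0156805795 + (0.0097616099) + (0.0000000000) = -0.005919

Answer: Theta = -0.005919


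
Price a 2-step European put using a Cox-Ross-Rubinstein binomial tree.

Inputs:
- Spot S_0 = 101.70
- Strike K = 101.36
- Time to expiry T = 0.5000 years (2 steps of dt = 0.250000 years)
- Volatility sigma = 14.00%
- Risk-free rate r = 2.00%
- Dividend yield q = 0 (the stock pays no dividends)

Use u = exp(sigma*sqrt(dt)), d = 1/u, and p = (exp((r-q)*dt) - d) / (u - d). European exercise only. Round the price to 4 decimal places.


Answer: Price = V(0,0) = 2.9743

Derivation:
dt = T/N = 0.250000
u = exp(sigma*sqrt(dt)) = 1.072508; d = 1/u = 0.932394
p = (exp((r-q)*dt) - d) / (u - d) = 0.518282
Discount per step: exp(-r*dt) = 0.995012
Stock lattice S(k, i) with i counting down-moves:
  k=0: S(0,0) = 101.7000
  k=1: S(1,0) = 109.0741; S(1,1) = 94.8245
  k=2: S(2,0) = 116.9828; S(2,1) = 101.7000; S(2,2) = 88.4137
Terminal payoffs V(N, i) = max(K - S_T, 0):
  V(2,0) = 0.000000; V(2,1) = 0.000000; V(2,2) = 12.946267
Backward induction: V(k, i) = exp(-r*dt) * [p * V(k+1, i) + (1-p) * V(k+1, i+1)].
  V(1,0) = exp(-r*dt) * [p*0.000000 + (1-p)*0.000000] = 0.000000
  V(1,1) = exp(-r*dt) * [p*0.000000 + (1-p)*12.946267] = 6.205350
  V(0,0) = exp(-r*dt) * [p*0.000000 + (1-p)*6.205350] = 2.974322


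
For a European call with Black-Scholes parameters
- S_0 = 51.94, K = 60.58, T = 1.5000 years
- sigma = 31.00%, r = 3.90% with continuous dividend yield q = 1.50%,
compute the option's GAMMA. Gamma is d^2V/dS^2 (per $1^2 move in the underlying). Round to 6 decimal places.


Answer: Gamma = 0.019637

Derivation:
d1 = -0.1206323638; d2 = -0.5003032740
phi(d1) = 0.3960500777; exp(-qT) = 0.9777512372; exp(-rT) = 0.9431782404
Gamma = exp(-qT) * phi(d1) / (S * sigma * sqrt(T)) = 0.9777512372 * 0.3960500777 / (51.9400 * 0.3100 * 1.2247448714) = 0.019637


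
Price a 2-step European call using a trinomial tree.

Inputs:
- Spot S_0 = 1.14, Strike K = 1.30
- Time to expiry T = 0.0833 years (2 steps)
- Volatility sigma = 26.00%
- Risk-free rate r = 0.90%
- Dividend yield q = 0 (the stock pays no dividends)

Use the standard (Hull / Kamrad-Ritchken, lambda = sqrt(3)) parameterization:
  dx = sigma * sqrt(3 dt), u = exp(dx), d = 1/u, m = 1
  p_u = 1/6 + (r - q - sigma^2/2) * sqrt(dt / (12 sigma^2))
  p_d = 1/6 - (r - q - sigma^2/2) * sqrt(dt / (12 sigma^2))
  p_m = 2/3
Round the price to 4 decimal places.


dt = T/N = 0.041650; dx = sigma*sqrt(3*dt) = 0.091905
u = exp(dx) = 1.096261; d = 1/u = 0.912191
p_u = 0.161047, p_m = 0.666667, p_d = 0.172286
Discount per step: exp(-r*dt) = 0.999625
Stock lattice S(k, j) with j the centered position index:
  k=0: S(0,+0) = 1.1400
  k=1: S(1,-1) = 1.0399; S(1,+0) = 1.1400; S(1,+1) = 1.2497
  k=2: S(2,-2) = 0.9486; S(2,-1) = 1.0399; S(2,+0) = 1.1400; S(2,+1) = 1.2497; S(2,+2) = 1.3700
Terminal payoffs V(N, j) = max(S_T - K, 0):
  V(2,-2) = 0.000000; V(2,-1) = 0.000000; V(2,+0) = 0.000000; V(2,+1) = 0.000000; V(2,+2) = 0.070039
Backward induction: V(k, j) = exp(-r*dt) * [p_u * V(k+1, j+1) + p_m * V(k+1, j) + p_d * V(k+1, j-1)]
  V(1,-1) = exp(-r*dt) * [p_u*0.000000 + p_m*0.000000 + p_d*0.000000] = 0.000000
  V(1,+0) = exp(-r*dt) * [p_u*0.000000 + p_m*0.000000 + p_d*0.000000] = 0.000000
  V(1,+1) = exp(-r*dt) * [p_u*0.070039 + p_m*0.000000 + p_d*0.000000] = 0.011275
  V(0,+0) = exp(-r*dt) * [p_u*0.011275 + p_m*0.000000 + p_d*0.000000] = 0.001815

Answer: Price = V(0,0) = 0.0018


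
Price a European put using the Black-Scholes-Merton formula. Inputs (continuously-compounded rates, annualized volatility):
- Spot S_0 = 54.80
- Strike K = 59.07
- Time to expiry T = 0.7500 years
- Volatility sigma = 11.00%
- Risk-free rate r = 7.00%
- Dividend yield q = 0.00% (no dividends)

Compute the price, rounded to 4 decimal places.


d1 = (ln(S/K) + (r - q + 0.5*sigma^2) * T) / (sigma * sqrt(T)) = -0.18890363
d2 = d1 - sigma * sqrt(T) = -0.28416642
exp(-rT) = 0.94885432; exp(-qT) = 1.00000000
P = K * exp(-rT) * N(-d2) - S_0 * exp(-qT) * N(-d1)
N(-d1) = 0.57491582; N(-d2) = 0.61185858
P = 59.0700 * 0.94885432 * 0.61185858 - 54.8000 * 1.00000000 * 0.57491582 = 2.7886

Answer: Price = 2.7886


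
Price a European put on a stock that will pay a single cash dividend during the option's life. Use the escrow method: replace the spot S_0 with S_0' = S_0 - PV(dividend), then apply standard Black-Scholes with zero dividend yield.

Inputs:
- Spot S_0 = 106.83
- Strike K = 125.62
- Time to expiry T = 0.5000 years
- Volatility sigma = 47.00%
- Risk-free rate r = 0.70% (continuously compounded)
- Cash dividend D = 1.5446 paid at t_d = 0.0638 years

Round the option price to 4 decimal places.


Answer: Price = 27.1480

Derivation:
PV(D) = D * exp(-r * t_d) = 1.5446 * 0.99955350 = 1.54391034
S_0' = S_0 - PV(D) = 106.8300 - 1.54391034 = 105.28608966
d1 = (ln(S_0'/K) + (r + sigma^2/2)*T) / (sigma*sqrt(T)) = -0.35462208
d2 = d1 - sigma*sqrt(T) = -0.68696227
exp(-rT) = 0.99650612
N(-d1) = 0.63856363; N(-d2) = 0.75394675
P = K * exp(-rT) * N(-d2) - S_0' * N(-d1) = 125.6200 * 0.99650612 * 0.75394675 - 105.28608966 * 0.63856363 = 27.1480


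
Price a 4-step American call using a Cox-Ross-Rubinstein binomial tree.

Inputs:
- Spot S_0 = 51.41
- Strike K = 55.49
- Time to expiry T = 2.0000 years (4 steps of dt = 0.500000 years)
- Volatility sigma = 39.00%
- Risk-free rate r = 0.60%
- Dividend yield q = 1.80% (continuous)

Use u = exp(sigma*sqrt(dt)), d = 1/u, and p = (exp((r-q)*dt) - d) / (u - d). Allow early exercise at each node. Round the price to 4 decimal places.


Answer: Price = V(0,0) = 8.9023

Derivation:
dt = T/N = 0.500000
u = exp(sigma*sqrt(dt)) = 1.317547; d = 1/u = 0.758986
p = (exp((r-q)*dt) - d) / (u - d) = 0.420781
Discount per step: exp(-r*dt) = 0.997004
Stock lattice S(k, i) with i counting down-moves:
  k=0: S(0,0) = 51.4100
  k=1: S(1,0) = 67.7351; S(1,1) = 39.0195
  k=2: S(2,0) = 89.2442; S(2,1) = 51.4100; S(2,2) = 29.6152
  k=3: S(3,0) = 117.5834; S(3,1) = 67.7351; S(3,2) = 39.0195; S(3,3) = 22.4776
  k=4: S(4,0) = 154.9216; S(4,1) = 89.2442; S(4,2) = 51.4100; S(4,3) = 29.6152; S(4,4) = 17.0602
Terminal payoffs V(N, i) = max(S_T - K, 0):
  V(4,0) = 99.431616; V(4,1) = 33.754161; V(4,2) = 0.000000; V(4,3) = 0.000000; V(4,4) = 0.000000
Backward induction: V(k, i) = exp(-r*dt) * [p * V(k+1, i) + (1-p) * V(k+1, i+1)]; then take max(V_cont, immediate exercise) for American.
  V(3,0) = exp(-r*dt) * [p*99.431616 + (1-p)*33.754161] = 61.206091; exercise = 62.093373; V(3,0) = max -> 62.093373
  V(3,1) = exp(-r*dt) * [p*33.754161 + (1-p)*0.000000] = 14.160564; exercise = 12.245089; V(3,1) = max -> 14.160564
  V(3,2) = exp(-r*dt) * [p*0.000000 + (1-p)*0.000000] = 0.000000; exercise = 0.000000; V(3,2) = max -> 0.000000
  V(3,3) = exp(-r*dt) * [p*0.000000 + (1-p)*0.000000] = 0.000000; exercise = 0.000000; V(3,3) = max -> 0.000000
  V(2,0) = exp(-r*dt) * [p*62.093373 + (1-p)*14.160564] = 34.226943; exercise = 33.754161; V(2,0) = max -> 34.226943
  V(2,1) = exp(-r*dt) * [p*14.160564 + (1-p)*0.000000] = 5.940647; exercise = 0.000000; V(2,1) = max -> 5.940647
  V(2,2) = exp(-r*dt) * [p*0.000000 + (1-p)*0.000000] = 0.000000; exercise = 0.000000; V(2,2) = max -> 0.000000
  V(1,0) = exp(-r*dt) * [p*34.226943 + (1-p)*5.940647] = 17.789534; exercise = 12.245089; V(1,0) = max -> 17.789534
  V(1,1) = exp(-r*dt) * [p*5.940647 + (1-p)*0.000000] = 2.492223; exercise = 0.000000; V(1,1) = max -> 2.492223
  V(0,0) = exp(-r*dt) * [p*17.789534 + (1-p)*2.492223] = 8.902294; exercise = 0.000000; V(0,0) = max -> 8.902294


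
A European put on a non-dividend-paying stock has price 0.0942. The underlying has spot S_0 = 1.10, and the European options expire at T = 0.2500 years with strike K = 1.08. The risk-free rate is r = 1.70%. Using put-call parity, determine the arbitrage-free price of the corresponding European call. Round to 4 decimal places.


Answer: Call price = 0.1188

Derivation:
Put-call parity: C - P = S_0 * exp(-qT) - K * exp(-rT).
S_0 * exp(-qT) = 1.1000 * 1.00000000 = 1.10000000
K * exp(-rT) = 1.0800 * 0.99575902 = 1.07541974
C = P + S*exp(-qT) - K*exp(-rT)
C = 0.0942 + 1.10000000 - 1.07541974 = 0.1188


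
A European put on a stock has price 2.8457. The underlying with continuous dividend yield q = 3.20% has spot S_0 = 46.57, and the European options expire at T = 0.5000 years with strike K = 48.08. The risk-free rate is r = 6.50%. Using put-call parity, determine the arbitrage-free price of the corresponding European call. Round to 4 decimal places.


Answer: Call price = 2.1340

Derivation:
Put-call parity: C - P = S_0 * exp(-qT) - K * exp(-rT).
S_0 * exp(-qT) = 46.5700 * 0.98412732 = 45.83080929
K * exp(-rT) = 48.0800 * 0.96802245 = 46.54251939
C = P + S*exp(-qT) - K*exp(-rT)
C = 2.8457 + 45.83080929 - 46.54251939 = 2.1340


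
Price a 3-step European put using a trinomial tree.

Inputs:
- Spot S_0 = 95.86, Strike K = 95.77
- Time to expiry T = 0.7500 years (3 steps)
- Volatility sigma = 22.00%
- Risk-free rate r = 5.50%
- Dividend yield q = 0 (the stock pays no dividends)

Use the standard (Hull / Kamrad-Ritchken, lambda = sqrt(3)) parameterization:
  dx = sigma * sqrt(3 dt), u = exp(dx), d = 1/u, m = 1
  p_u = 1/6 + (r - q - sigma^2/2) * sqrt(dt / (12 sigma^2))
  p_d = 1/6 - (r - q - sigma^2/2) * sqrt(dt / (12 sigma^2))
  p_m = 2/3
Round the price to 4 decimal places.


Answer: Price = V(0,0) = 4.6624

Derivation:
dt = T/N = 0.250000; dx = sigma*sqrt(3*dt) = 0.190526
u = exp(dx) = 1.209885; d = 1/u = 0.826525
p_u = 0.186874, p_m = 0.666667, p_d = 0.146459
Discount per step: exp(-r*dt) = 0.986344
Stock lattice S(k, j) with j the centered position index:
  k=0: S(0,+0) = 95.8600
  k=1: S(1,-1) = 79.2306; S(1,+0) = 95.8600; S(1,+1) = 115.9796
  k=2: S(2,-2) = 65.4861; S(2,-1) = 79.2306; S(2,+0) = 95.8600; S(2,+1) = 115.9796; S(2,+2) = 140.3220
  k=3: S(3,-3) = 54.1259; S(3,-2) = 65.4861; S(3,-1) = 79.2306; S(3,+0) = 95.8600; S(3,+1) = 115.9796; S(3,+2) = 140.3220; S(3,+3) = 169.7736
Terminal payoffs V(N, j) = max(K - S_T, 0):
  V(3,-3) = 41.644143; V(3,-2) = 30.283919; V(3,-1) = 16.539351; V(3,+0) = 0.000000; V(3,+1) = 0.000000; V(3,+2) = 0.000000; V(3,+3) = 0.000000
Backward induction: V(k, j) = exp(-r*dt) * [p_u * V(k+1, j+1) + p_m * V(k+1, j) + p_d * V(k+1, j-1)]
  V(2,-2) = exp(-r*dt) * [p_u*16.539351 + p_m*30.283919 + p_d*41.644143] = 28.978029
  V(2,-1) = exp(-r*dt) * [p_u*0.000000 + p_m*16.539351 + p_d*30.283919] = 15.250457
  V(2,+0) = exp(-r*dt) * [p_u*0.000000 + p_m*0.000000 + p_d*16.539351] = 2.389264
  V(2,+1) = exp(-r*dt) * [p_u*0.000000 + p_m*0.000000 + p_d*0.000000] = 0.000000
  V(2,+2) = exp(-r*dt) * [p_u*0.000000 + p_m*0.000000 + p_d*0.000000] = 0.000000
  V(1,-1) = exp(-r*dt) * [p_u*2.389264 + p_m*15.250457 + p_d*28.978029] = 14.654674
  V(1,+0) = exp(-r*dt) * [p_u*0.000000 + p_m*2.389264 + p_d*15.250457] = 3.774163
  V(1,+1) = exp(-r*dt) * [p_u*0.000000 + p_m*0.000000 + p_d*2.389264] = 0.345152
  V(0,+0) = exp(-r*dt) * [p_u*0.345152 + p_m*3.774163 + p_d*14.654674] = 4.662373


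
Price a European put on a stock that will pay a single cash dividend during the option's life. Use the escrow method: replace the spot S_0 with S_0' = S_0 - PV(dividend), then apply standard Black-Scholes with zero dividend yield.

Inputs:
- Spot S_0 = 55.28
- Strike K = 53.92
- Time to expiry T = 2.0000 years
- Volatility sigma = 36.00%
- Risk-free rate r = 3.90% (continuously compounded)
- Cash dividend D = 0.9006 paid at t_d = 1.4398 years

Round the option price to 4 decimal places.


Answer: Price = 8.3524

Derivation:
PV(D) = D * exp(-r * t_d) = 0.9006 * 0.94539524 = 0.85142295
S_0' = S_0 - PV(D) = 55.2800 - 0.85142295 = 54.42857705
d1 = (ln(S_0'/K) + (r + sigma^2/2)*T) / (sigma*sqrt(T)) = 0.42620441
d2 = d1 - sigma*sqrt(T) = -0.08291247
exp(-rT) = 0.92496443
N(-d1) = 0.33497945; N(-d2) = 0.53303943
P = K * exp(-rT) * N(-d2) - S_0' * N(-d1) = 53.9200 * 0.92496443 * 0.53303943 - 54.42857705 * 0.33497945 = 8.3524


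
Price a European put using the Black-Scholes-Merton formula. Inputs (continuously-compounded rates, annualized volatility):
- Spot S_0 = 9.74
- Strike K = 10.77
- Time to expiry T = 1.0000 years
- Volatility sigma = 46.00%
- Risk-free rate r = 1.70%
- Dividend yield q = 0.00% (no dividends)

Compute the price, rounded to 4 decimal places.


Answer: Price = 2.3030

Derivation:
d1 = (ln(S/K) + (r - q + 0.5*sigma^2) * T) / (sigma * sqrt(T)) = 0.04842745
d2 = d1 - sigma * sqrt(T) = -0.41157255
exp(-rT) = 0.98314368; exp(-qT) = 1.00000000
P = K * exp(-rT) * N(-d2) - S_0 * exp(-qT) * N(-d1)
N(-d1) = 0.48068779; N(-d2) = 0.65967362
P = 10.7700 * 0.98314368 * 0.65967362 - 9.7400 * 1.00000000 * 0.48068779 = 2.3030


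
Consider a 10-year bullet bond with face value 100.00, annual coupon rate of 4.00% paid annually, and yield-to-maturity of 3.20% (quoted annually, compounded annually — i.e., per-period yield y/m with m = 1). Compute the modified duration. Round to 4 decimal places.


Coupon per period c = face * coupon_rate / m = 4.000000
Periods per year m = 1; per-period yield y/m = 0.032000
Number of cashflows N = 10
Cashflows (t years, CF_t, discount factor 1/(1+y/m)^(m*t), PV):
  t = 1.0000: CF_t = 4.000000, DF = 0.968992, PV = 3.875969
  t = 2.0000: CF_t = 4.000000, DF = 0.938946, PV = 3.755784
  t = 3.0000: CF_t = 4.000000, DF = 0.909831, PV = 3.639325
  t = 4.0000: CF_t = 4.000000, DF = 0.881620, PV = 3.526478
  t = 5.0000: CF_t = 4.000000, DF = 0.854283, PV = 3.417130
  t = 6.0000: CF_t = 4.000000, DF = 0.827793, PV = 3.311173
  t = 7.0000: CF_t = 4.000000, DF = 0.802125, PV = 3.208500
  t = 8.0000: CF_t = 4.000000, DF = 0.777253, PV = 3.109012
  t = 9.0000: CF_t = 4.000000, DF = 0.753152, PV = 3.012609
  t = 10.0000: CF_t = 104.000000, DF = 0.729799, PV = 75.899055
Price P = sum_t PV_t = 106.755035
First compute Macaulay numerator sum_t t * PV_t:
  t * PV_t at t = 1.0000: 3.875969
  t * PV_t at t = 2.0000: 7.511568
  t * PV_t at t = 3.0000: 10.917976
  t * PV_t at t = 4.0000: 14.105913
  t * PV_t at t = 5.0000: 17.085650
  t * PV_t at t = 6.0000: 19.867035
  t * PV_t at t = 7.0000: 22.459503
  t * PV_t at t = 8.0000: 24.872097
  t * PV_t at t = 9.0000: 27.113478
  t * PV_t at t = 10.0000: 758.990546
Macaulay duration D = 906.799735 / 106.755035 = 8.494210
Modified duration = D / (1 + y/m) = 8.494210 / (1 + 0.032000) = 8.230824

Answer: Modified duration = 8.2308


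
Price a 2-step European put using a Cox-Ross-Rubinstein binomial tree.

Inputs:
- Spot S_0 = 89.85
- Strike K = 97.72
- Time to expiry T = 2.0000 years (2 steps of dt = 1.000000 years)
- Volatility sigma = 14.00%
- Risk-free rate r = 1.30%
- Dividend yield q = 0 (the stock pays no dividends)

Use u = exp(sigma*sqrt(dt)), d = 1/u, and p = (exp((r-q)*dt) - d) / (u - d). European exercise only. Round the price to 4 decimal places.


dt = T/N = 1.000000
u = exp(sigma*sqrt(dt)) = 1.150274; d = 1/u = 0.869358
p = (exp((r-q)*dt) - d) / (u - d) = 0.511636
Discount per step: exp(-r*dt) = 0.987084
Stock lattice S(k, i) with i counting down-moves:
  k=0: S(0,0) = 89.8500
  k=1: S(1,0) = 103.3521; S(1,1) = 78.1118
  k=2: S(2,0) = 118.8832; S(2,1) = 89.8500; S(2,2) = 67.9072
Terminal payoffs V(N, i) = max(K - S_T, 0):
  V(2,0) = 0.000000; V(2,1) = 7.870000; V(2,2) = 29.812831
Backward induction: V(k, i) = exp(-r*dt) * [p * V(k+1, i) + (1-p) * V(k+1, i+1)].
  V(1,0) = exp(-r*dt) * [p*0.000000 + (1-p)*7.870000] = 3.793780
  V(1,1) = exp(-r*dt) * [p*7.870000 + (1-p)*29.812831] = 18.346024
  V(0,0) = exp(-r*dt) * [p*3.793780 + (1-p)*18.346024] = 10.759776

Answer: Price = V(0,0) = 10.7598


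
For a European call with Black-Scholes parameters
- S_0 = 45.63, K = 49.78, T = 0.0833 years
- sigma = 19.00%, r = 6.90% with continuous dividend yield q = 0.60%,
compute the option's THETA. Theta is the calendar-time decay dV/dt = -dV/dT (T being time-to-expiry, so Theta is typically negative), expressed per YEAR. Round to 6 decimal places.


Answer: Theta = -2.250293

Derivation:
d1 = -1.4642666568; d2 = -1.5191039617
phi(d1) = 0.1365619455; exp(-qT) = 0.9995003249; exp(-rT) = 0.9942687864
Theta = -S*exp(-qT)*phi(d1)*sigma/(2*sqrt(T)) - r*K*exp(-rT)*N(d2) + q*S*exp(-qT)*N(d1)
N(d1) = 0.0715605519; N(d2) = 0.0643681649; sqrt(T) = 0.2886173938
Term 1 = -45.6300 * 0.9995003249 * 0.1365619455 * 0.1900 / (2 * 0.2886173938) = -2.0500488422
Term 2 = -0.0690 * 49.7800 * 0.9942687864 * 0.0643681649 = -0.2198259286
Term 3 = 0.0060 * 45.6300 * 0.9995003249 * 0.0715605519 = 0.0195820583
Theta = -2.0500488422 + (-0.2198259286) + (0.0195820583) = -2.250293


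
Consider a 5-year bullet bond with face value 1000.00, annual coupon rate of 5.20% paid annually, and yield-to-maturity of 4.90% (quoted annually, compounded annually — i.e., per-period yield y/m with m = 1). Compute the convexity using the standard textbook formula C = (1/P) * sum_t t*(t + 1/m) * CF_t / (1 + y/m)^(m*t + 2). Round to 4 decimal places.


Coupon per period c = face * coupon_rate / m = 52.000000
Periods per year m = 1; per-period yield y/m = 0.049000
Number of cashflows N = 5
Cashflows (t years, CF_t, discount factor 1/(1+y/m)^(m*t), PV):
  t = 1.0000: CF_t = 52.000000, DF = 0.953289, PV = 49.571020
  t = 2.0000: CF_t = 52.000000, DF = 0.908760, PV = 47.255500
  t = 3.0000: CF_t = 52.000000, DF = 0.866310, PV = 45.048142
  t = 4.0000: CF_t = 52.000000, DF = 0.825844, PV = 42.943891
  t = 5.0000: CF_t = 1052.000000, DF = 0.787268, PV = 828.205860
Price P = sum_t PV_t = 1013.024413
Convexity numerator sum_t t*(t + 1/m) * CF_t / (1+y/m)^(m*t + 2):
  t = 1.0000: term = 90.096283
  t = 2.0000: term = 257.663345
  t = 3.0000: term = 491.255187
  t = 4.0000: term = 780.513484
  t = 5.0000: term = 22579.201390
Convexity = (1/P) * sum = 24198.729689 / 1013.024413 = 23.887608

Answer: Convexity = 23.8876


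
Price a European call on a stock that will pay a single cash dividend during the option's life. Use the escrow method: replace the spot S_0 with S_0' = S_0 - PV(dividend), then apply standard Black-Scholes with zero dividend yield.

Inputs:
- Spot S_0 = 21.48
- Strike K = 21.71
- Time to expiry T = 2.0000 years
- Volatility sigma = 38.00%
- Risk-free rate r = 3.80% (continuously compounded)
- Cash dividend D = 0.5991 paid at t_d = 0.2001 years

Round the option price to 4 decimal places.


PV(D) = D * exp(-r * t_d) = 0.5991 * 0.99242504 = 0.59456184
S_0' = S_0 - PV(D) = 21.4800 - 0.59456184 = 20.88543816
d1 = (ln(S_0'/K) + (r + sigma^2/2)*T) / (sigma*sqrt(T)) = 0.33806997
d2 = d1 - sigma*sqrt(T) = -0.19933118
exp(-rT) = 0.92681621
N(d1) = 0.63234477; N(d2) = 0.42100184
C = S_0' * N(d1) - K * exp(-rT) * N(d2) = 20.88543816 * 0.63234477 - 21.7100 * 0.92681621 * 0.42100184 = 4.7357

Answer: Price = 4.7357


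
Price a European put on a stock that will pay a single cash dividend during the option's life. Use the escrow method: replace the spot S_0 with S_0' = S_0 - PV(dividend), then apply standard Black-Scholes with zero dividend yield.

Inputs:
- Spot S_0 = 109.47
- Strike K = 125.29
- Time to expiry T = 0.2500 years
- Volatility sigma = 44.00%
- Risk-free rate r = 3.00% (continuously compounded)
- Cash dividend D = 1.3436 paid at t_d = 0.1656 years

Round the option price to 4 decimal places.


PV(D) = D * exp(-r * t_d) = 1.3436 * 0.99504432 = 1.33694155
S_0' = S_0 - PV(D) = 109.4700 - 1.33694155 = 108.13305845
d1 = (ln(S_0'/K) + (r + sigma^2/2)*T) / (sigma*sqrt(T)) = -0.52531163
d2 = d1 - sigma*sqrt(T) = -0.74531163
exp(-rT) = 0.99252805
N(-d1) = 0.70031671; N(-d2) = 0.77195832
P = K * exp(-rT) * N(-d2) - S_0' * N(-d1) = 125.2900 * 0.99252805 * 0.77195832 - 108.13305845 * 0.70031671 = 20.2686

Answer: Price = 20.2686


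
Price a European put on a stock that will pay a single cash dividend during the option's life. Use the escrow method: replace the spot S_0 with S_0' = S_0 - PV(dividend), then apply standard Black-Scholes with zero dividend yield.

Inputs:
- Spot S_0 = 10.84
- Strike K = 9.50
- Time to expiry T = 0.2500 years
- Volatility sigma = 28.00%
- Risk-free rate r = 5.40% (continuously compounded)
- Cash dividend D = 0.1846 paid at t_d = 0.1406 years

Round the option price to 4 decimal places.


PV(D) = D * exp(-r * t_d) = 0.1846 * 0.99243635 = 0.18320375
S_0' = S_0 - PV(D) = 10.8400 - 0.18320375 = 10.65679625
d1 = (ln(S_0'/K) + (r + sigma^2/2)*T) / (sigma*sqrt(T)) = 0.98718597
d2 = d1 - sigma*sqrt(T) = 0.84718597
exp(-rT) = 0.98659072
N(-d1) = 0.16177574; N(-d2) = 0.19844574
P = K * exp(-rT) * N(-d2) - S_0' * N(-d1) = 9.5000 * 0.98659072 * 0.19844574 - 10.65679625 * 0.16177574 = 0.1359

Answer: Price = 0.1359


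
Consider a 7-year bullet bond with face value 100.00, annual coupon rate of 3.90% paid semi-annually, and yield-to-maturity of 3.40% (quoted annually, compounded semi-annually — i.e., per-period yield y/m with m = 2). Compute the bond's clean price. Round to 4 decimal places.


Coupon per period c = face * coupon_rate / m = 1.950000
Periods per year m = 2; per-period yield y/m = 0.017000
Number of cashflows N = 14
Cashflows (t years, CF_t, discount factor 1/(1+y/m)^(m*t), PV):
  t = 0.5000: CF_t = 1.950000, DF = 0.983284, PV = 1.917404
  t = 1.0000: CF_t = 1.950000, DF = 0.966848, PV = 1.885353
  t = 1.5000: CF_t = 1.950000, DF = 0.950686, PV = 1.853838
  t = 2.0000: CF_t = 1.950000, DF = 0.934795, PV = 1.822849
  t = 2.5000: CF_t = 1.950000, DF = 0.919169, PV = 1.792379
  t = 3.0000: CF_t = 1.950000, DF = 0.903804, PV = 1.762418
  t = 3.5000: CF_t = 1.950000, DF = 0.888696, PV = 1.732958
  t = 4.0000: CF_t = 1.950000, DF = 0.873841, PV = 1.703990
  t = 4.5000: CF_t = 1.950000, DF = 0.859234, PV = 1.675506
  t = 5.0000: CF_t = 1.950000, DF = 0.844871, PV = 1.647499
  t = 5.5000: CF_t = 1.950000, DF = 0.830748, PV = 1.619959
  t = 6.0000: CF_t = 1.950000, DF = 0.816862, PV = 1.592880
  t = 6.5000: CF_t = 1.950000, DF = 0.803207, PV = 1.566254
  t = 7.0000: CF_t = 101.950000, DF = 0.789781, PV = 80.518169
Price P = sum_t PV_t = 103.091456

Answer: Price = 103.0915


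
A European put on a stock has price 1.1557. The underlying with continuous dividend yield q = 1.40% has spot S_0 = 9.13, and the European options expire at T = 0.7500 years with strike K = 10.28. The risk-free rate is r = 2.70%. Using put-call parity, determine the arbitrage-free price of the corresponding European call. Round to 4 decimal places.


Answer: Call price = 0.1164

Derivation:
Put-call parity: C - P = S_0 * exp(-qT) - K * exp(-rT).
S_0 * exp(-qT) = 9.1300 * 0.98955493 = 9.03463653
K * exp(-rT) = 10.2800 * 0.97995365 = 10.07392357
C = P + S*exp(-qT) - K*exp(-rT)
C = 1.1557 + 9.03463653 - 10.07392357 = 0.1164


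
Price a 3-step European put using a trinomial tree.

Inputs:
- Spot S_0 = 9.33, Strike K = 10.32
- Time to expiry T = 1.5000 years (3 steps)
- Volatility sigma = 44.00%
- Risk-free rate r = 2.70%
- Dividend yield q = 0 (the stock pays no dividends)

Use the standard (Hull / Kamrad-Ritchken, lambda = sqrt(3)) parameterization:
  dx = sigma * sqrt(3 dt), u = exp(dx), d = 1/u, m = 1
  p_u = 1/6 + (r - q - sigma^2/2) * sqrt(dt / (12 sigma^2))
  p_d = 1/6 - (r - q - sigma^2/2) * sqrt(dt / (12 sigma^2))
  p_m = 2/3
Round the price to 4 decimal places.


Answer: Price = V(0,0) = 2.3088

Derivation:
dt = T/N = 0.500000; dx = sigma*sqrt(3*dt) = 0.538888
u = exp(dx) = 1.714099; d = 1/u = 0.583397
p_u = 0.134285, p_m = 0.666667, p_d = 0.199048
Discount per step: exp(-r*dt) = 0.986591
Stock lattice S(k, j) with j the centered position index:
  k=0: S(0,+0) = 9.3300
  k=1: S(1,-1) = 5.4431; S(1,+0) = 9.3300; S(1,+1) = 15.9925
  k=2: S(2,-2) = 3.1755; S(2,-1) = 5.4431; S(2,+0) = 9.3300; S(2,+1) = 15.9925; S(2,+2) = 27.4128
  k=3: S(3,-3) = 1.8526; S(3,-2) = 3.1755; S(3,-1) = 5.4431; S(3,+0) = 9.3300; S(3,+1) = 15.9925; S(3,+2) = 27.4128; S(3,+3) = 46.9883
Terminal payoffs V(N, j) = max(K - S_T, 0):
  V(3,-3) = 8.467434; V(3,-2) = 7.144518; V(3,-1) = 4.876908; V(3,+0) = 0.990000; V(3,+1) = 0.000000; V(3,+2) = 0.000000; V(3,+3) = 0.000000
Backward induction: V(k, j) = exp(-r*dt) * [p_u * V(k+1, j+1) + p_m * V(k+1, j) + p_d * V(k+1, j-1)]
  V(2,-2) = exp(-r*dt) * [p_u*4.876908 + p_m*7.144518 + p_d*8.467434] = 7.008085
  V(2,-1) = exp(-r*dt) * [p_u*0.990000 + p_m*4.876908 + p_d*7.144518] = 4.741868
  V(2,+0) = exp(-r*dt) * [p_u*0.000000 + p_m*0.990000 + p_d*4.876908] = 1.608873
  V(2,+1) = exp(-r*dt) * [p_u*0.000000 + p_m*0.000000 + p_d*0.990000] = 0.194415
  V(2,+2) = exp(-r*dt) * [p_u*0.000000 + p_m*0.000000 + p_d*0.000000] = 0.000000
  V(1,-1) = exp(-r*dt) * [p_u*1.608873 + p_m*4.741868 + p_d*7.008085] = 4.708247
  V(1,+0) = exp(-r*dt) * [p_u*0.194415 + p_m*1.608873 + p_d*4.741868] = 2.015160
  V(1,+1) = exp(-r*dt) * [p_u*0.000000 + p_m*0.194415 + p_d*1.608873] = 0.443821
  V(0,+0) = exp(-r*dt) * [p_u*0.443821 + p_m*2.015160 + p_d*4.708247] = 2.308826


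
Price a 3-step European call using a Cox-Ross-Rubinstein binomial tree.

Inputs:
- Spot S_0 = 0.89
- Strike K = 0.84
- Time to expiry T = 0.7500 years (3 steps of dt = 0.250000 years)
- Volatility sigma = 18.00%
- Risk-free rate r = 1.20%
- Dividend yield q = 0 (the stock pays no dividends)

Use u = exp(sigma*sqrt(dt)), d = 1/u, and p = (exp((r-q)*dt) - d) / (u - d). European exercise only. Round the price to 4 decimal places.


dt = T/N = 0.250000
u = exp(sigma*sqrt(dt)) = 1.094174; d = 1/u = 0.913931
p = (exp((r-q)*dt) - d) / (u - d) = 0.494184
Discount per step: exp(-r*dt) = 0.997004
Stock lattice S(k, i) with i counting down-moves:
  k=0: S(0,0) = 0.8900
  k=1: S(1,0) = 0.9738; S(1,1) = 0.8134
  k=2: S(2,0) = 1.0655; S(2,1) = 0.8900; S(2,2) = 0.7434
  k=3: S(3,0) = 1.1659; S(3,1) = 0.9738; S(3,2) = 0.8134; S(3,3) = 0.6794
Terminal payoffs V(N, i) = max(S_T - K, 0):
  V(3,0) = 0.325868; V(3,1) = 0.133815; V(3,2) = 0.000000; V(3,3) = 0.000000
Backward induction: V(k, i) = exp(-r*dt) * [p * V(k+1, i) + (1-p) * V(k+1, i+1)].
  V(2,0) = exp(-r*dt) * [p*0.325868 + (1-p)*0.133815] = 0.228040
  V(2,1) = exp(-r*dt) * [p*0.133815 + (1-p)*0.000000] = 0.065931
  V(2,2) = exp(-r*dt) * [p*0.000000 + (1-p)*0.000000] = 0.000000
  V(1,0) = exp(-r*dt) * [p*0.228040 + (1-p)*0.065931] = 0.145605
  V(1,1) = exp(-r*dt) * [p*0.065931 + (1-p)*0.000000] = 0.032485
  V(0,0) = exp(-r*dt) * [p*0.145605 + (1-p)*0.032485] = 0.088122

Answer: Price = V(0,0) = 0.0881


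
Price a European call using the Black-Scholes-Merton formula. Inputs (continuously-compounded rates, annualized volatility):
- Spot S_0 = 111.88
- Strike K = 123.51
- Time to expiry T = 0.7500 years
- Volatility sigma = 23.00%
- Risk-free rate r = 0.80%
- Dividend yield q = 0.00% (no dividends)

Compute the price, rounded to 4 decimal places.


Answer: Price = 4.8523

Derivation:
d1 = (ln(S/K) + (r - q + 0.5*sigma^2) * T) / (sigma * sqrt(T)) = -0.36678187
d2 = d1 - sigma * sqrt(T) = -0.56596771
exp(-rT) = 0.99401796; exp(-qT) = 1.00000000
C = S_0 * exp(-qT) * N(d1) - K * exp(-rT) * N(d2)
N(d1) = 0.35689087; N(d2) = 0.28570786
C = 111.8800 * 1.00000000 * 0.35689087 - 123.5100 * 0.99401796 * 0.28570786 = 4.8523


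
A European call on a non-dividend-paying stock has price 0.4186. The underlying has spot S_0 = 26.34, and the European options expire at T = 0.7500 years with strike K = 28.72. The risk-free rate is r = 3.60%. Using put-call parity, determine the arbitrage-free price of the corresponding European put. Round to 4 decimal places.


Answer: Put price = 2.0335

Derivation:
Put-call parity: C - P = S_0 * exp(-qT) - K * exp(-rT).
S_0 * exp(-qT) = 26.3400 * 1.00000000 = 26.34000000
K * exp(-rT) = 28.7200 * 0.97336124 = 27.95493486
P = C - S*exp(-qT) + K*exp(-rT)
P = 0.4186 - 26.34000000 + 27.95493486 = 2.0335


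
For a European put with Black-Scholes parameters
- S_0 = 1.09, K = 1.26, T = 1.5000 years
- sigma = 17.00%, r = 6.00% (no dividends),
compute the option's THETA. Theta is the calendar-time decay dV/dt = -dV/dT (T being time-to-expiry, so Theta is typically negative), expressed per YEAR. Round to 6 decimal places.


Answer: Theta = 0.014668

Derivation:
d1 = -0.1597404704; d2 = -0.3679470986
phi(d1) = 0.3938847039; exp(-qT) = 1.0000000000; exp(-rT) = 0.9139311853
Theta = -S*exp(-qT)*phi(d1)*sigma/(2*sqrt(T)) + r*K*exp(-rT)*N(-d2) - q*S*exp(-qT)*N(-d1)
N(-d1) = 0.5634572403; N(-d2) = 0.6435436598; sqrt(T) = 1.2247448714
Term 1 = -1.0900 * 1.0000000000 * 0.3938847039 * 0.1700 / (2 * 1.2247448714) = -0.0297967509
Term 2 = 0.0600 * 1.2600 * 0.9139311853 * 0.6435436598 = 0.0444644893
Term 3 = 0 (no dividend yield, q = 0)
Theta = -0.0297967509 + (0.0444644893) + (0.0000000000) = 0.014668


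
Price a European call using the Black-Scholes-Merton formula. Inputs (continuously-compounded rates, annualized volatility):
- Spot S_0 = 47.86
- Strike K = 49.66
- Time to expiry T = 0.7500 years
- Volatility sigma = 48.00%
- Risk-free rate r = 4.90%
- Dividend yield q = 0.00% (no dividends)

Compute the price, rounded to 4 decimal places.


Answer: Price = 7.8768

Derivation:
d1 = (ln(S/K) + (r - q + 0.5*sigma^2) * T) / (sigma * sqrt(T)) = 0.20743787
d2 = d1 - sigma * sqrt(T) = -0.20825433
exp(-rT) = 0.96391708; exp(-qT) = 1.00000000
C = S_0 * exp(-qT) * N(d1) - K * exp(-rT) * N(d2)
N(d1) = 0.58216604; N(d2) = 0.41751520
C = 47.8600 * 1.00000000 * 0.58216604 - 49.6600 * 0.96391708 * 0.41751520 = 7.8768


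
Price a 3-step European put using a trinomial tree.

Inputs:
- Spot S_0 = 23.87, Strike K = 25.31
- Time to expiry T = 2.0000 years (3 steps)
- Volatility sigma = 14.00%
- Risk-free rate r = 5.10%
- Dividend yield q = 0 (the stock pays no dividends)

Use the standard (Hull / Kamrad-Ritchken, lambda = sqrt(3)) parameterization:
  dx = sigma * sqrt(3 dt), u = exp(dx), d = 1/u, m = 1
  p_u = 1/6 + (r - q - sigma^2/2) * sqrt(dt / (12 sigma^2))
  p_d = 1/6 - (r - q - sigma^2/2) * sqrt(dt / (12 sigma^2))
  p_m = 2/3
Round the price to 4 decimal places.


Answer: Price = V(0,0) = 1.3786

Derivation:
dt = T/N = 0.666667; dx = sigma*sqrt(3*dt) = 0.197990
u = exp(dx) = 1.218950; d = 1/u = 0.820378
p_u = 0.236030, p_m = 0.666667, p_d = 0.097303
Discount per step: exp(-r*dt) = 0.966572
Stock lattice S(k, j) with j the centered position index:
  k=0: S(0,+0) = 23.8700
  k=1: S(1,-1) = 19.5824; S(1,+0) = 23.8700; S(1,+1) = 29.0963
  k=2: S(2,-2) = 16.0650; S(2,-1) = 19.5824; S(2,+0) = 23.8700; S(2,+1) = 29.0963; S(2,+2) = 35.4670
  k=3: S(3,-3) = 13.1794; S(3,-2) = 16.0650; S(3,-1) = 19.5824; S(3,+0) = 23.8700; S(3,+1) = 29.0963; S(3,+2) = 35.4670; S(3,+3) = 43.2325
Terminal payoffs V(N, j) = max(K - S_T, 0):
  V(3,-3) = 12.130630; V(3,-2) = 9.245006; V(3,-1) = 5.727574; V(3,+0) = 1.440000; V(3,+1) = 0.000000; V(3,+2) = 0.000000; V(3,+3) = 0.000000
Backward induction: V(k, j) = exp(-r*dt) * [p_u * V(k+1, j+1) + p_m * V(k+1, j) + p_d * V(k+1, j-1)]
  V(2,-2) = exp(-r*dt) * [p_u*5.727574 + p_m*9.245006 + p_d*12.130630] = 8.404884
  V(2,-1) = exp(-r*dt) * [p_u*1.440000 + p_m*5.727574 + p_d*9.245006] = 4.888756
  V(2,+0) = exp(-r*dt) * [p_u*0.000000 + p_m*1.440000 + p_d*5.727574] = 1.466588
  V(2,+1) = exp(-r*dt) * [p_u*0.000000 + p_m*0.000000 + p_d*1.440000] = 0.135432
  V(2,+2) = exp(-r*dt) * [p_u*0.000000 + p_m*0.000000 + p_d*0.000000] = 0.000000
  V(1,-1) = exp(-r*dt) * [p_u*1.466588 + p_m*4.888756 + p_d*8.404884] = 4.275290
  V(1,+0) = exp(-r*dt) * [p_u*0.135432 + p_m*1.466588 + p_d*4.888756] = 1.435727
  V(1,+1) = exp(-r*dt) * [p_u*0.000000 + p_m*0.135432 + p_d*1.466588] = 0.225203
  V(0,+0) = exp(-r*dt) * [p_u*0.225203 + p_m*1.435727 + p_d*4.275290] = 1.378625


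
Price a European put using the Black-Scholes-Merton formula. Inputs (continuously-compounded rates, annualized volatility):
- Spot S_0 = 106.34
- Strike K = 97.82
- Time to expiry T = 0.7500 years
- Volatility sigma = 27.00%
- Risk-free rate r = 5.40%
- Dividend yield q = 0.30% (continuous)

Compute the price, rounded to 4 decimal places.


d1 = (ln(S/K) + (r - q + 0.5*sigma^2) * T) / (sigma * sqrt(T)) = 0.63765110
d2 = d1 - sigma * sqrt(T) = 0.40382424
exp(-rT) = 0.96030916; exp(-qT) = 0.99775253
P = K * exp(-rT) * N(-d2) - S_0 * exp(-qT) * N(-d1)
N(-d1) = 0.26185041; N(-d2) = 0.34317099
P = 97.8200 * 0.96030916 * 0.34317099 - 106.3400 * 0.99775253 * 0.26185041 = 4.4540

Answer: Price = 4.4540


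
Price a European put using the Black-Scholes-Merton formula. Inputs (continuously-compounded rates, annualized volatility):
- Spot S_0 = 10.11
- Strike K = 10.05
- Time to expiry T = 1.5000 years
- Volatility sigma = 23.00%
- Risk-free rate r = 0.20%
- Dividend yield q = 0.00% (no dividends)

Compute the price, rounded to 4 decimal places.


Answer: Price = 1.0829

Derivation:
d1 = (ln(S/K) + (r - q + 0.5*sigma^2) * T) / (sigma * sqrt(T)) = 0.17262654
d2 = d1 - sigma * sqrt(T) = -0.10906478
exp(-rT) = 0.99700450; exp(-qT) = 1.00000000
P = K * exp(-rT) * N(-d2) - S_0 * exp(-qT) * N(-d1)
N(-d1) = 0.43147249; N(-d2) = 0.54342444
P = 10.0500 * 0.99700450 * 0.54342444 - 10.1100 * 1.00000000 * 0.43147249 = 1.0829


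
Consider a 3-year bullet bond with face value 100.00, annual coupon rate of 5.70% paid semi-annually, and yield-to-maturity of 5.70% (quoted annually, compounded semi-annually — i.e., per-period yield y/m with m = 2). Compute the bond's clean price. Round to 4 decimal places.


Coupon per period c = face * coupon_rate / m = 2.850000
Periods per year m = 2; per-period yield y/m = 0.028500
Number of cashflows N = 6
Cashflows (t years, CF_t, discount factor 1/(1+y/m)^(m*t), PV):
  t = 0.5000: CF_t = 2.850000, DF = 0.972290, PV = 2.771026
  t = 1.0000: CF_t = 2.850000, DF = 0.945347, PV = 2.694240
  t = 1.5000: CF_t = 2.850000, DF = 0.919152, PV = 2.619582
  t = 2.0000: CF_t = 2.850000, DF = 0.893682, PV = 2.546993
  t = 2.5000: CF_t = 2.850000, DF = 0.868917, PV = 2.476415
  t = 3.0000: CF_t = 102.850000, DF = 0.844840, PV = 86.891745
Price P = sum_t PV_t = 100.000000

Answer: Price = 100.0000


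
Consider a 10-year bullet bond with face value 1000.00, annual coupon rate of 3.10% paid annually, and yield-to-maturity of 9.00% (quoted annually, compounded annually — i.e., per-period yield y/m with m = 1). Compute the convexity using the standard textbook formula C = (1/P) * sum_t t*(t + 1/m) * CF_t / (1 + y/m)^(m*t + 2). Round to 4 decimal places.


Coupon per period c = face * coupon_rate / m = 31.000000
Periods per year m = 1; per-period yield y/m = 0.090000
Number of cashflows N = 10
Cashflows (t years, CF_t, discount factor 1/(1+y/m)^(m*t), PV):
  t = 1.0000: CF_t = 31.000000, DF = 0.917431, PV = 28.440367
  t = 2.0000: CF_t = 31.000000, DF = 0.841680, PV = 26.092080
  t = 3.0000: CF_t = 31.000000, DF = 0.772183, PV = 23.937688
  t = 4.0000: CF_t = 31.000000, DF = 0.708425, PV = 21.961182
  t = 5.0000: CF_t = 31.000000, DF = 0.649931, PV = 20.147873
  t = 6.0000: CF_t = 31.000000, DF = 0.596267, PV = 18.484287
  t = 7.0000: CF_t = 31.000000, DF = 0.547034, PV = 16.958062
  t = 8.0000: CF_t = 31.000000, DF = 0.501866, PV = 15.557855
  t = 9.0000: CF_t = 31.000000, DF = 0.460428, PV = 14.273261
  t = 10.0000: CF_t = 1031.000000, DF = 0.422411, PV = 435.505542
Price P = sum_t PV_t = 621.358196
Convexity numerator sum_t t*(t + 1/m) * CF_t / (1+y/m)^(m*t + 2):
  t = 1.0000: term = 47.875376
  t = 2.0000: term = 131.767089
  t = 3.0000: term = 241.774476
  t = 4.0000: term = 369.685743
  t = 5.0000: term = 508.741848
  t = 6.0000: term = 653.429896
  t = 7.0000: term = 799.302625
  t = 8.0000: term = 942.820921
  t = 9.0000: term = 1081.216653
  t = 10.0000: term = 40321.193174
Convexity = (1/P) * sum = 45097.807800 / 621.358196 = 72.579404

Answer: Convexity = 72.5794


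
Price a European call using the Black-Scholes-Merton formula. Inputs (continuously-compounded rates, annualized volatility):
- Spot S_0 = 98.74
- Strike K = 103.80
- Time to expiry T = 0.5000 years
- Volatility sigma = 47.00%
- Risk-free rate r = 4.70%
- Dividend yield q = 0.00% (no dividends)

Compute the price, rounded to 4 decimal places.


d1 = (ln(S/K) + (r - q + 0.5*sigma^2) * T) / (sigma * sqrt(T)) = 0.08650522
d2 = d1 - sigma * sqrt(T) = -0.24583496
exp(-rT) = 0.97677397; exp(-qT) = 1.00000000
C = S_0 * exp(-qT) * N(d1) - K * exp(-rT) * N(d2)
N(d1) = 0.53446760; N(d2) = 0.40290500
C = 98.7400 * 1.00000000 * 0.53446760 - 103.8000 * 0.97677397 * 0.40290500 = 11.9231

Answer: Price = 11.9231


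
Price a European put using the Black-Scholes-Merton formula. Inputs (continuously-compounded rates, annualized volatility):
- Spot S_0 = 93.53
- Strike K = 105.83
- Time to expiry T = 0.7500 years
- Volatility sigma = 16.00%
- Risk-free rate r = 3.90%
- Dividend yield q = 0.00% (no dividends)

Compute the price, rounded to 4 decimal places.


d1 = (ln(S/K) + (r - q + 0.5*sigma^2) * T) / (sigma * sqrt(T)) = -0.61128253
d2 = d1 - sigma * sqrt(T) = -0.74984660
exp(-rT) = 0.97117364; exp(-qT) = 1.00000000
P = K * exp(-rT) * N(-d2) - S_0 * exp(-qT) * N(-d1)
N(-d1) = 0.72949372; N(-d2) = 0.77332645
P = 105.8300 * 0.97117364 * 0.77332645 - 93.5300 * 1.00000000 * 0.72949372 = 11.2524

Answer: Price = 11.2524


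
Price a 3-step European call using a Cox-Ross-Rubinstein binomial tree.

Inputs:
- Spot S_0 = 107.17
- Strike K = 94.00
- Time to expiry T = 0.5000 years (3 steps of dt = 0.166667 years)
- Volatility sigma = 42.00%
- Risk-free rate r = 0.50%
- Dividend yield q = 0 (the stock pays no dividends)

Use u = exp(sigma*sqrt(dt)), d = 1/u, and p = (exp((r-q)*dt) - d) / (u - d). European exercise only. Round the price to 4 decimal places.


Answer: Price = V(0,0) = 19.6070

Derivation:
dt = T/N = 0.166667
u = exp(sigma*sqrt(dt)) = 1.187042; d = 1/u = 0.842430
p = (exp((r-q)*dt) - d) / (u - d) = 0.459658
Discount per step: exp(-r*dt) = 0.999167
Stock lattice S(k, i) with i counting down-moves:
  k=0: S(0,0) = 107.1700
  k=1: S(1,0) = 127.2153; S(1,1) = 90.2833
  k=2: S(2,0) = 151.0098; S(2,1) = 107.1700; S(2,2) = 76.0574
  k=3: S(3,0) = 179.2550; S(3,1) = 127.2153; S(3,2) = 90.2833; S(3,3) = 64.0730
Terminal payoffs V(N, i) = max(S_T - K, 0):
  V(3,0) = 85.254970; V(3,1) = 33.215264; V(3,2) = 0.000000; V(3,3) = 0.000000
Backward induction: V(k, i) = exp(-r*dt) * [p * V(k+1, i) + (1-p) * V(k+1, i+1)].
  V(2,0) = exp(-r*dt) * [p*85.254970 + (1-p)*33.215264] = 57.088129
  V(2,1) = exp(-r*dt) * [p*33.215264 + (1-p)*0.000000] = 15.254938
  V(2,2) = exp(-r*dt) * [p*0.000000 + (1-p)*0.000000] = 0.000000
  V(1,0) = exp(-r*dt) * [p*57.088129 + (1-p)*15.254938] = 34.455168
  V(1,1) = exp(-r*dt) * [p*15.254938 + (1-p)*0.000000] = 7.006211
  V(0,0) = exp(-r*dt) * [p*34.455168 + (1-p)*7.006211] = 19.606993
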